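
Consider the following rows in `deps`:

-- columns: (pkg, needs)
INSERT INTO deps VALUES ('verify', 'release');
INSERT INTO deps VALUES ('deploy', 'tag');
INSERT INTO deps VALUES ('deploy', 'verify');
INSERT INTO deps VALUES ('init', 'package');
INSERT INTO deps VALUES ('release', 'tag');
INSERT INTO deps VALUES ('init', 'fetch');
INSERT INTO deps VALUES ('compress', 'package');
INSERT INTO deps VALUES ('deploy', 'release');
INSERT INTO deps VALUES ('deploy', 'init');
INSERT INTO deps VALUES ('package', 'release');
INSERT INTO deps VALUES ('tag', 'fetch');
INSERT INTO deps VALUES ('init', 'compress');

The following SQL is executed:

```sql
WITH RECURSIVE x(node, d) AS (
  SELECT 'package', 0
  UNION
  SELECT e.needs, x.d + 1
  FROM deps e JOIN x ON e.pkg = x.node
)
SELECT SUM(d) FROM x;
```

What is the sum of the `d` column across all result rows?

Base: (package, d=0).
Iteration 1: edges from {package} -> (release, d=1).
Iteration 2: edges from {release} -> (tag, d=2).
Iteration 3: edges from {tag} -> (fetch, d=3).
Iteration 4: no outgoing edges from {fetch}; recursion stops.
SUM(d) = 0 + 1 + 2 + 3 = 6.

6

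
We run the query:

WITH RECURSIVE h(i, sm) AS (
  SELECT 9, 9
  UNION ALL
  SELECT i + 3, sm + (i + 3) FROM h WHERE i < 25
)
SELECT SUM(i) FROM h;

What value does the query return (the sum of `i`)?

126

Base: i=9, sm=9.
Iteration 1: 9 < 25 holds -> i = 9 + 3 = 12, sm = 9 + 12 = 21.
Iteration 2: 12 < 25 holds -> i = 12 + 3 = 15, sm = 21 + 15 = 36.
Iteration 3: 15 < 25 holds -> i = 15 + 3 = 18, sm = 36 + 18 = 54.
Iteration 4: 18 < 25 holds -> i = 18 + 3 = 21, sm = 54 + 21 = 75.
Iteration 5: 21 < 25 holds -> i = 21 + 3 = 24, sm = 75 + 24 = 99.
Iteration 6: 24 < 25 holds -> i = 24 + 3 = 27, sm = 99 + 27 = 126.
Iteration 7: 27 < 25 fails; recursion stops.
SUM(i) = 9 + 12 + 15 + 18 + 21 + 24 + 27 = 126.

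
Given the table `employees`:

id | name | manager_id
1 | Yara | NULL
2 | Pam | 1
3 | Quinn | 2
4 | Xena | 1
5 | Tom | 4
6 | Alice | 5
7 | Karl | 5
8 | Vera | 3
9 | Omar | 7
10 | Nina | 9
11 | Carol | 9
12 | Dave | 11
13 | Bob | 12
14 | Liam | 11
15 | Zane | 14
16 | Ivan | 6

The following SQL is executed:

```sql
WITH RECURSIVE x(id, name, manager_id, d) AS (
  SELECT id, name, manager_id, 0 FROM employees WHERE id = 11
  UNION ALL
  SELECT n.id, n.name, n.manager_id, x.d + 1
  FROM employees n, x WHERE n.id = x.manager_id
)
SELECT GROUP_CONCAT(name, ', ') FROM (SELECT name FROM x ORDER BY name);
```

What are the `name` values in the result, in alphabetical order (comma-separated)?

Carol, Karl, Omar, Tom, Xena, Yara

Base: id=11 (Carol), manager_id=9, d 0.
Iteration 1: join on id=9 -> Omar (id 9, manager_id=7, d 1).
Iteration 2: join on id=7 -> Karl (id 7, manager_id=5, d 2).
Iteration 3: join on id=5 -> Tom (id 5, manager_id=4, d 3).
Iteration 4: join on id=4 -> Xena (id 4, manager_id=1, d 4).
Iteration 5: join on id=1 -> Yara (id 1, manager_id=NULL, d 5).
Iteration 6: manager_id is NULL; no match; recursion stops.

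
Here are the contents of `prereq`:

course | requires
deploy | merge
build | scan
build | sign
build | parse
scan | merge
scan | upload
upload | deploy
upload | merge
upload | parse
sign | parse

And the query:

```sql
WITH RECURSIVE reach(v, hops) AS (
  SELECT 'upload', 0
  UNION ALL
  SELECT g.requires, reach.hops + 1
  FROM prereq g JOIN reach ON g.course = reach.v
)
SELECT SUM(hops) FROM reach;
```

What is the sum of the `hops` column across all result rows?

5

Base: (upload, hops=0).
Iteration 1: edges from {upload} -> (deploy, hops=1), (merge, hops=1), (parse, hops=1).
Iteration 2: edges from {deploy,merge,parse} -> (merge, hops=2).
Iteration 3: no outgoing edges from {merge}; recursion stops.
SUM(hops) = 0 + 1 + 1 + 1 + 2 = 5.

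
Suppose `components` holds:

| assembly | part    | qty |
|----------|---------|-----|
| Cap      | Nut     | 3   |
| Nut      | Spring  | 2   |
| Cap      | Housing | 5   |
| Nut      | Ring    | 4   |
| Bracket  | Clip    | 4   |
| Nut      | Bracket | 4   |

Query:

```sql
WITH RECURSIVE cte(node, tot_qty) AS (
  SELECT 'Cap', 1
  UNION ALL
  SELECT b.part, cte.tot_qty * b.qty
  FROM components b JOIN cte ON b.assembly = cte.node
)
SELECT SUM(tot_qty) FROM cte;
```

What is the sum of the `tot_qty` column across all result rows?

Base: (Cap, tot_qty=1).
Iteration 1: components of {Cap} -> Housing = 1*5 = 5, Nut = 1*3 = 3.
Iteration 2: components of {Housing,Nut} -> Bracket = 3*4 = 12, Ring = 3*4 = 12, Spring = 3*2 = 6.
Iteration 3: components of {Bracket,Ring,Spring} -> Clip = 12*4 = 48.
Iteration 4: no further components; recursion stops.
SUM(tot_qty) = 1 + 5 + 3 + 12 + 12 + 6 + 48 = 87.

87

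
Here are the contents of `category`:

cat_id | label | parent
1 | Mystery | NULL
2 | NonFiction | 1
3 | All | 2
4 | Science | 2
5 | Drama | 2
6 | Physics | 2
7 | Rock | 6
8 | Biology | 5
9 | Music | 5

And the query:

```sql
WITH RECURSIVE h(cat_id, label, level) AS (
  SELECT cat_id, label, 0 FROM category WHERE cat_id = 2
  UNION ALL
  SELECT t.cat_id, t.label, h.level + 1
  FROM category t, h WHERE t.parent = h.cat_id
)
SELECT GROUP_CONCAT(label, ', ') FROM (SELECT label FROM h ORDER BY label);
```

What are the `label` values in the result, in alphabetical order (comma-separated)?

All, Biology, Drama, Music, NonFiction, Physics, Rock, Science

Base: cat_id=2 (NonFiction) at level 0.
Iteration 1: rows with parent in {2} -> All (id 3, level 1), Science (id 4, level 1), Drama (id 5, level 1), Physics (id 6, level 1).
Iteration 2: rows with parent in {3,4,5,6} -> Rock (id 7, level 2), Biology (id 8, level 2), Music (id 9, level 2).
Iteration 3: no rows with parent in {7,8,9}; recursion stops.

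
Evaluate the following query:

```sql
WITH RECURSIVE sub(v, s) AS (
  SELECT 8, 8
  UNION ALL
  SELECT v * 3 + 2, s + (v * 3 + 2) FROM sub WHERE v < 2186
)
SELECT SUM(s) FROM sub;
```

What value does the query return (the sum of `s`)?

4866

Base: v=8, s=8.
Iteration 1: 8 < 2186 holds -> v = 8 * 3 + 2 = 26, s = 8 + 26 = 34.
Iteration 2: 26 < 2186 holds -> v = 26 * 3 + 2 = 80, s = 34 + 80 = 114.
Iteration 3: 80 < 2186 holds -> v = 80 * 3 + 2 = 242, s = 114 + 242 = 356.
Iteration 4: 242 < 2186 holds -> v = 242 * 3 + 2 = 728, s = 356 + 728 = 1084.
Iteration 5: 728 < 2186 holds -> v = 728 * 3 + 2 = 2186, s = 1084 + 2186 = 3270.
Iteration 6: 2186 < 2186 fails; recursion stops.
SUM(s) = 8 + 34 + 114 + 356 + 1084 + 3270 = 4866.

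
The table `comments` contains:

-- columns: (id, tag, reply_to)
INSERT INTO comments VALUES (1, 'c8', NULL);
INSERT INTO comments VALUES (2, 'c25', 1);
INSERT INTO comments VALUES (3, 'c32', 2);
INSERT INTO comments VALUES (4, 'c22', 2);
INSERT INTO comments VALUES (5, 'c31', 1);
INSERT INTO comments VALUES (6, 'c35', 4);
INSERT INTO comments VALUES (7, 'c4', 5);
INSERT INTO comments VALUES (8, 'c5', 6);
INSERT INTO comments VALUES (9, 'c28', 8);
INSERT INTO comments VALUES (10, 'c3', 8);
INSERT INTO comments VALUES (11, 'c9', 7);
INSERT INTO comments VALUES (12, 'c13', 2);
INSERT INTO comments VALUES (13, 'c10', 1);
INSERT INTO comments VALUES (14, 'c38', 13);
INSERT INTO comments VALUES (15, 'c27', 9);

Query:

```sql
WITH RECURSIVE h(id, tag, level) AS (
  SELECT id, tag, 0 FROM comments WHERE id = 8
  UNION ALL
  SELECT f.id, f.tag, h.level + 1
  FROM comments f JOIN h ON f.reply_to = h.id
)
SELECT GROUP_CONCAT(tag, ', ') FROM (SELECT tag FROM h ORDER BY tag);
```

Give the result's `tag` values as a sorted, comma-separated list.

Base: id=8 (c5) at level 0.
Iteration 1: rows with reply_to in {8} -> c28 (id 9, level 1), c3 (id 10, level 1).
Iteration 2: rows with reply_to in {9,10} -> c27 (id 15, level 2).
Iteration 3: no rows with reply_to in {15}; recursion stops.

c27, c28, c3, c5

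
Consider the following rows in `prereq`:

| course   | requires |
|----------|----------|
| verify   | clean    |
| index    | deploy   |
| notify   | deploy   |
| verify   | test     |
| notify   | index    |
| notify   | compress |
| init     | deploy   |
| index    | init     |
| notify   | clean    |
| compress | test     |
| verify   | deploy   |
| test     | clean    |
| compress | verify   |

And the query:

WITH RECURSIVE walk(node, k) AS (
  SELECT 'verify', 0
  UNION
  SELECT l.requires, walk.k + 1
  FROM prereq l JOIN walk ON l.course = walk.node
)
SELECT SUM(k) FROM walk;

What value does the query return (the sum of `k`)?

Base: (verify, k=0).
Iteration 1: edges from {verify} -> (clean, k=1), (deploy, k=1), (test, k=1).
Iteration 2: edges from {clean,deploy,test} -> (clean, k=2).
Iteration 3: no outgoing edges from {clean}; recursion stops.
SUM(k) = 0 + 1 + 1 + 1 + 2 = 5.

5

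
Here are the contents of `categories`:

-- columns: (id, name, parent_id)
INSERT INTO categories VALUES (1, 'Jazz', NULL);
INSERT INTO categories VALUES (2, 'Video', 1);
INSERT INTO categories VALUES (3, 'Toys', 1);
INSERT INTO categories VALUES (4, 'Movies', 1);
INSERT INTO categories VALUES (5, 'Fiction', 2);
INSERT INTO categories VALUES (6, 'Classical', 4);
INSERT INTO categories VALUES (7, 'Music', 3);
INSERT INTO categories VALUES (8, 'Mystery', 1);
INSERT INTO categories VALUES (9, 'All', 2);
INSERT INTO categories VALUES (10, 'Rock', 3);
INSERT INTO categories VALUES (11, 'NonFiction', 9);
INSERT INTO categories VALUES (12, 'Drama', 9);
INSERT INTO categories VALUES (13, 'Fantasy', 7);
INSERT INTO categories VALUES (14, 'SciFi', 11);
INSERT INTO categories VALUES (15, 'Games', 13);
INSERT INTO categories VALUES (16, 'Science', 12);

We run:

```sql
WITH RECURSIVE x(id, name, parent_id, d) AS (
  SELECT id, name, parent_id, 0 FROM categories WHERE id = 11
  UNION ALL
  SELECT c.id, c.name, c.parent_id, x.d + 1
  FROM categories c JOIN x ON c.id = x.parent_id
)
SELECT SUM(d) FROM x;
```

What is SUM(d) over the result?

6

Base: id=11 (NonFiction), parent_id=9, d 0.
Iteration 1: join on id=9 -> All (id 9, parent_id=2, d 1).
Iteration 2: join on id=2 -> Video (id 2, parent_id=1, d 2).
Iteration 3: join on id=1 -> Jazz (id 1, parent_id=NULL, d 3).
Iteration 4: parent_id is NULL; no match; recursion stops.
SUM(d) = 0 + 1 + 2 + 3 = 6.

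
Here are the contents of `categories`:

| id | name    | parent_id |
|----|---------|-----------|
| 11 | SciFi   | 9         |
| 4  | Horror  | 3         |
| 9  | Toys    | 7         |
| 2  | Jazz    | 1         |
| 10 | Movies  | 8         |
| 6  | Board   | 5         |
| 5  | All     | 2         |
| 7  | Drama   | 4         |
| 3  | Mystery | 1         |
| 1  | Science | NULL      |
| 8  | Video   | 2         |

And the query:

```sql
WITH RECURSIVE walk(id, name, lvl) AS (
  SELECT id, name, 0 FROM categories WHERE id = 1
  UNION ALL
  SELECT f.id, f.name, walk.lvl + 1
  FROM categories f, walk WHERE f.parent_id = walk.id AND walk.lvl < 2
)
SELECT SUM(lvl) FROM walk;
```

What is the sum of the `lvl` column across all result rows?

Base: id=1 (Science) at lvl 0.
Iteration 1: rows with parent_id in {1} -> Jazz (id 2, lvl 1), Mystery (id 3, lvl 1).
Iteration 2: rows with parent_id in {2,3} -> Horror (id 4, lvl 2), All (id 5, lvl 2), Video (id 8, lvl 2).
Iteration 3: lvl < 2 fails for all current rows; recursion stops.
SUM(lvl) = 0 + 1 + 1 + 2 + 2 + 2 = 8.

8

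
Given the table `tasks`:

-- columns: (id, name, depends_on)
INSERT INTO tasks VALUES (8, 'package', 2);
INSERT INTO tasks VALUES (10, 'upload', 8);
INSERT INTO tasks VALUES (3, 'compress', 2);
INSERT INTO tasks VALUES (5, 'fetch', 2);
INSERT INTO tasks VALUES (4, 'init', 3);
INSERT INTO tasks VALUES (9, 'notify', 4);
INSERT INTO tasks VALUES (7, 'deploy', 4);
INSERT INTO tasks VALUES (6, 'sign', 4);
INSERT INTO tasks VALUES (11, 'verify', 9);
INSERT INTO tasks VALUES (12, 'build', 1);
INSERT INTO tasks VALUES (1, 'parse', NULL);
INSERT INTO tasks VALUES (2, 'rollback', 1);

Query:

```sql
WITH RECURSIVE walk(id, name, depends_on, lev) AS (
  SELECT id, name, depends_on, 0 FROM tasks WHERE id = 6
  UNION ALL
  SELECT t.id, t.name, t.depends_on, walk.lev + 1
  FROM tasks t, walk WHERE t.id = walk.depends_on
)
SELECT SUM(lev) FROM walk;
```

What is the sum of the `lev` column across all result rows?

10

Base: id=6 (sign), depends_on=4, lev 0.
Iteration 1: join on id=4 -> init (id 4, depends_on=3, lev 1).
Iteration 2: join on id=3 -> compress (id 3, depends_on=2, lev 2).
Iteration 3: join on id=2 -> rollback (id 2, depends_on=1, lev 3).
Iteration 4: join on id=1 -> parse (id 1, depends_on=NULL, lev 4).
Iteration 5: depends_on is NULL; no match; recursion stops.
SUM(lev) = 0 + 1 + 2 + 3 + 4 = 10.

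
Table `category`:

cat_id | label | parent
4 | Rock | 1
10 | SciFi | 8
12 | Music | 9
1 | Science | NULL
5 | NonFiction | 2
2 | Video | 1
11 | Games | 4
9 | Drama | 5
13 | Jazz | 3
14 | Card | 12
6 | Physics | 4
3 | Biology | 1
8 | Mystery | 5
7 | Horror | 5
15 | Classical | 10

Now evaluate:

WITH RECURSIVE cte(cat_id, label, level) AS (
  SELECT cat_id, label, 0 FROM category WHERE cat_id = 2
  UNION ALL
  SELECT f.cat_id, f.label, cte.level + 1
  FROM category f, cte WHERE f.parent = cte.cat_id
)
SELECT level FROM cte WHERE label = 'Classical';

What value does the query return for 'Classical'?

Base: cat_id=2 (Video) at level 0.
Iteration 1: rows with parent in {2} -> NonFiction (id 5, level 1).
Iteration 2: rows with parent in {5} -> Horror (id 7, level 2), Mystery (id 8, level 2), Drama (id 9, level 2).
Iteration 3: rows with parent in {7,8,9} -> SciFi (id 10, level 3), Music (id 12, level 3).
Iteration 4: rows with parent in {10,12} -> Card (id 14, level 4), Classical (id 15, level 4).
Iteration 5: no rows with parent in {14,15}; recursion stops.

4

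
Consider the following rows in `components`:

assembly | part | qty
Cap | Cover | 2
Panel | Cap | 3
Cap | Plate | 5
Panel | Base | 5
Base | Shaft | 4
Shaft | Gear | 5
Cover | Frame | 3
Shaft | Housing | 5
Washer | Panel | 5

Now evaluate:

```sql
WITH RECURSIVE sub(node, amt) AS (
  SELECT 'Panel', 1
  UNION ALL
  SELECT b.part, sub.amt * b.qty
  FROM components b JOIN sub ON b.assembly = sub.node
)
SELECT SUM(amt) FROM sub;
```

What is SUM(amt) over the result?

268

Base: (Panel, amt=1).
Iteration 1: components of {Panel} -> Base = 1*5 = 5, Cap = 1*3 = 3.
Iteration 2: components of {Base,Cap} -> Cover = 3*2 = 6, Plate = 3*5 = 15, Shaft = 5*4 = 20.
Iteration 3: components of {Cover,Plate,Shaft} -> Frame = 6*3 = 18, Gear = 20*5 = 100, Housing = 20*5 = 100.
Iteration 4: no further components; recursion stops.
SUM(amt) = 1 + 5 + 3 + 20 + 6 + 15 + 100 + 100 + 18 = 268.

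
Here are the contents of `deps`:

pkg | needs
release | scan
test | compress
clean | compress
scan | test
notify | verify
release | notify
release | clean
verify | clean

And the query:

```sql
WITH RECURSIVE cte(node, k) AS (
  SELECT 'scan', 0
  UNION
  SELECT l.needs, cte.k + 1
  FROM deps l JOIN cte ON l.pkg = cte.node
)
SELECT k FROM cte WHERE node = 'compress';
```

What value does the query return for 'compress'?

Base: (scan, k=0).
Iteration 1: edges from {scan} -> (test, k=1).
Iteration 2: edges from {test} -> (compress, k=2).
Iteration 3: no outgoing edges from {compress}; recursion stops.

2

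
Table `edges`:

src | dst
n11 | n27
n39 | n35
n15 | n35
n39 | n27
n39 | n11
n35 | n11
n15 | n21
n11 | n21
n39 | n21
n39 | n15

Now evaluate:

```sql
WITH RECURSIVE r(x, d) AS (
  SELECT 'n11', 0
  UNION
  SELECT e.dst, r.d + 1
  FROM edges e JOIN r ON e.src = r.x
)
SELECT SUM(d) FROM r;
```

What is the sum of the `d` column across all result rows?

Base: (n11, d=0).
Iteration 1: edges from {n11} -> (n21, d=1), (n27, d=1).
Iteration 2: no outgoing edges from {n21,n27}; recursion stops.
SUM(d) = 0 + 1 + 1 = 2.

2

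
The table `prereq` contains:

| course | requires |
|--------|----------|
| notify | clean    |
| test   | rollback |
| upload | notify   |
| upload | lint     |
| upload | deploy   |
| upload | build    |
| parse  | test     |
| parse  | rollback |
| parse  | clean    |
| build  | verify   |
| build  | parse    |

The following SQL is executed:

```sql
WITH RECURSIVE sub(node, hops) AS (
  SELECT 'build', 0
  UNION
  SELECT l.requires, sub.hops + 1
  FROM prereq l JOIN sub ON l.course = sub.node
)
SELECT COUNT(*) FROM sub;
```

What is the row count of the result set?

Base: (build, hops=0).
Iteration 1: edges from {build} -> (parse, hops=1), (verify, hops=1).
Iteration 2: edges from {parse,verify} -> (clean, hops=2), (rollback, hops=2), (test, hops=2).
Iteration 3: edges from {clean,rollback,test} -> (rollback, hops=3).
Iteration 4: no outgoing edges from {rollback}; recursion stops.
Total rows emitted: 7.

7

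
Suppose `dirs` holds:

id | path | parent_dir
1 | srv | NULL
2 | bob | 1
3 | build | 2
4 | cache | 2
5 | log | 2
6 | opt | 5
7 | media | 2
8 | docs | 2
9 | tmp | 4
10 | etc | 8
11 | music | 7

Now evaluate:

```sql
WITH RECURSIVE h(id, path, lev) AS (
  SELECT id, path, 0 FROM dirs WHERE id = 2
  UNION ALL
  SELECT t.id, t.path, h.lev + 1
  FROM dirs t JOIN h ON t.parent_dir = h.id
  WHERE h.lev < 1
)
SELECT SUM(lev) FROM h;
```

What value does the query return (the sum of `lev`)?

5

Base: id=2 (bob) at lev 0.
Iteration 1: rows with parent_dir in {2} -> build (id 3, lev 1), cache (id 4, lev 1), log (id 5, lev 1), media (id 7, lev 1), docs (id 8, lev 1).
Iteration 2: lev < 1 fails for all current rows; recursion stops.
SUM(lev) = 0 + 1 + 1 + 1 + 1 + 1 = 5.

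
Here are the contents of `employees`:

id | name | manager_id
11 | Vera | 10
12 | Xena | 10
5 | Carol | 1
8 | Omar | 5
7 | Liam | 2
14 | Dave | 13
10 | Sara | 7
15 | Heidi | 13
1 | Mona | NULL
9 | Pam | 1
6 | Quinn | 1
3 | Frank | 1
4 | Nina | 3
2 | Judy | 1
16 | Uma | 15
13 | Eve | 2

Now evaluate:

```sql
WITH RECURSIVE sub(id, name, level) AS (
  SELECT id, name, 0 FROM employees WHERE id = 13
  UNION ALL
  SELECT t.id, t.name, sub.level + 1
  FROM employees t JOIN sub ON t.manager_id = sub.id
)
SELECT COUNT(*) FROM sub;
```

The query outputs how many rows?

4

Base: id=13 (Eve) at level 0.
Iteration 1: rows with manager_id in {13} -> Dave (id 14, level 1), Heidi (id 15, level 1).
Iteration 2: rows with manager_id in {14,15} -> Uma (id 16, level 2).
Iteration 3: no rows with manager_id in {16}; recursion stops.
Total rows emitted: 4.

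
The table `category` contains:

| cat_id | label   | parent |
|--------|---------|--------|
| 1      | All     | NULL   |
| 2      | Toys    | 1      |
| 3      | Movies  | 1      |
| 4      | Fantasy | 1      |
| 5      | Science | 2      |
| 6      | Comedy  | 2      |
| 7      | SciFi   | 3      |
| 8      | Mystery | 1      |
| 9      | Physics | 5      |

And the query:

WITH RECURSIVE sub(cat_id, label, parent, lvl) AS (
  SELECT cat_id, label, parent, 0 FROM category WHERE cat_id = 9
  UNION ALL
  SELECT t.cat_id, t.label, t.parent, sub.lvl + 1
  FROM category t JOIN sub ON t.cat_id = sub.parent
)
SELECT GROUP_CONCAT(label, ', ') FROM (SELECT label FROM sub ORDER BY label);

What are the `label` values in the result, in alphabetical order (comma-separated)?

Base: cat_id=9 (Physics), parent=5, lvl 0.
Iteration 1: join on cat_id=5 -> Science (id 5, parent=2, lvl 1).
Iteration 2: join on cat_id=2 -> Toys (id 2, parent=1, lvl 2).
Iteration 3: join on cat_id=1 -> All (id 1, parent=NULL, lvl 3).
Iteration 4: parent is NULL; no match; recursion stops.

All, Physics, Science, Toys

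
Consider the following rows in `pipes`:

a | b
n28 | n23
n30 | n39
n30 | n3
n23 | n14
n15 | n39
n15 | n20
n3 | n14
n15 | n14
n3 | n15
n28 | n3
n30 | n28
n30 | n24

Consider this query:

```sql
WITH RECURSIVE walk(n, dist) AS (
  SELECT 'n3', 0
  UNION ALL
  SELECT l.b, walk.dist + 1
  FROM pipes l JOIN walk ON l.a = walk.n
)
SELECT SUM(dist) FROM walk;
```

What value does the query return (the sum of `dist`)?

Base: (n3, dist=0).
Iteration 1: edges from {n3} -> (n14, dist=1), (n15, dist=1).
Iteration 2: edges from {n14,n15} -> (n14, dist=2), (n20, dist=2), (n39, dist=2).
Iteration 3: no outgoing edges from {n14,n20,n39}; recursion stops.
SUM(dist) = 0 + 1 + 1 + 2 + 2 + 2 = 8.

8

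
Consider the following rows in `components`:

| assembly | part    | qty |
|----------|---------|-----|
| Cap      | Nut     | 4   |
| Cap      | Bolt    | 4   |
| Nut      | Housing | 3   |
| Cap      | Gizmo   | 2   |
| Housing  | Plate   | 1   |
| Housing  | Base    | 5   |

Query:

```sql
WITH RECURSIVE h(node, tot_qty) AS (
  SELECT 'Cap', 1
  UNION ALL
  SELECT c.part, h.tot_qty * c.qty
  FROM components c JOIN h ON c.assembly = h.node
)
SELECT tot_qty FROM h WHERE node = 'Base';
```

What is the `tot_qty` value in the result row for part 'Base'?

60

Base: (Cap, tot_qty=1).
Iteration 1: components of {Cap} -> Bolt = 1*4 = 4, Gizmo = 1*2 = 2, Nut = 1*4 = 4.
Iteration 2: components of {Bolt,Gizmo,Nut} -> Housing = 4*3 = 12.
Iteration 3: components of {Housing} -> Base = 12*5 = 60, Plate = 12*1 = 12.
Iteration 4: no further components; recursion stops.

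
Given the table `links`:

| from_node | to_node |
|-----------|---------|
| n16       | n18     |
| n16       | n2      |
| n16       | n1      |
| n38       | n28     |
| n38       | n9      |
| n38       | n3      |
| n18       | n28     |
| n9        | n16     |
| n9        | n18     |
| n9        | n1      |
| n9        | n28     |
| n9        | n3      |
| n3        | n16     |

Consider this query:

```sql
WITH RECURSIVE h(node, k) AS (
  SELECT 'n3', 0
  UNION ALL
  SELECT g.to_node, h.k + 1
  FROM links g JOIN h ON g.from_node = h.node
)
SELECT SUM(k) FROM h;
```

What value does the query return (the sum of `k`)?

Base: (n3, k=0).
Iteration 1: edges from {n3} -> (n16, k=1).
Iteration 2: edges from {n16} -> (n1, k=2), (n18, k=2), (n2, k=2).
Iteration 3: edges from {n1,n18,n2} -> (n28, k=3).
Iteration 4: no outgoing edges from {n28}; recursion stops.
SUM(k) = 0 + 1 + 2 + 2 + 2 + 3 = 10.

10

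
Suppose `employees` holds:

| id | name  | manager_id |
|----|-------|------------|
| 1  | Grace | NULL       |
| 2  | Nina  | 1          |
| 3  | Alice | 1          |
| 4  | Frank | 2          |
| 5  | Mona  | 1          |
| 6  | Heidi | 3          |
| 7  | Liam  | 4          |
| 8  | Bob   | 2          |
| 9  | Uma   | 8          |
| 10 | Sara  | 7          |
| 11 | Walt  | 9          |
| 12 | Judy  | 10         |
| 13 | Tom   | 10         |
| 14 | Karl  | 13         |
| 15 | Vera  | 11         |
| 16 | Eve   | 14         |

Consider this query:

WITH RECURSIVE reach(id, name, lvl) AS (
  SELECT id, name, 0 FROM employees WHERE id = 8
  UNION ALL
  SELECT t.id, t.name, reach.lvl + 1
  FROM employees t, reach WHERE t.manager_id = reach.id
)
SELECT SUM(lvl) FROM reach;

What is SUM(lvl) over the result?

Base: id=8 (Bob) at lvl 0.
Iteration 1: rows with manager_id in {8} -> Uma (id 9, lvl 1).
Iteration 2: rows with manager_id in {9} -> Walt (id 11, lvl 2).
Iteration 3: rows with manager_id in {11} -> Vera (id 15, lvl 3).
Iteration 4: no rows with manager_id in {15}; recursion stops.
SUM(lvl) = 0 + 1 + 2 + 3 = 6.

6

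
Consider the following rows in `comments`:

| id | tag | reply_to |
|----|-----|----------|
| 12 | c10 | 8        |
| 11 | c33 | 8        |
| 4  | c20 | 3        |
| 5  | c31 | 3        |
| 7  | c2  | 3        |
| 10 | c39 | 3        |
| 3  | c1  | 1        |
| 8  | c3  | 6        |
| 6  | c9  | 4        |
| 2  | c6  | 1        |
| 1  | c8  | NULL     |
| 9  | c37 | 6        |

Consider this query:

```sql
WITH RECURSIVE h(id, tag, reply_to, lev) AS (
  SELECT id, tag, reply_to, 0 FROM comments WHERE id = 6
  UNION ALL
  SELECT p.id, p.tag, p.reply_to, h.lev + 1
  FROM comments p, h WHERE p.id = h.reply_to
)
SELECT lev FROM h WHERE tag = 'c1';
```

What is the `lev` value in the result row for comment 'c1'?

2

Base: id=6 (c9), reply_to=4, lev 0.
Iteration 1: join on id=4 -> c20 (id 4, reply_to=3, lev 1).
Iteration 2: join on id=3 -> c1 (id 3, reply_to=1, lev 2).
Iteration 3: join on id=1 -> c8 (id 1, reply_to=NULL, lev 3).
Iteration 4: reply_to is NULL; no match; recursion stops.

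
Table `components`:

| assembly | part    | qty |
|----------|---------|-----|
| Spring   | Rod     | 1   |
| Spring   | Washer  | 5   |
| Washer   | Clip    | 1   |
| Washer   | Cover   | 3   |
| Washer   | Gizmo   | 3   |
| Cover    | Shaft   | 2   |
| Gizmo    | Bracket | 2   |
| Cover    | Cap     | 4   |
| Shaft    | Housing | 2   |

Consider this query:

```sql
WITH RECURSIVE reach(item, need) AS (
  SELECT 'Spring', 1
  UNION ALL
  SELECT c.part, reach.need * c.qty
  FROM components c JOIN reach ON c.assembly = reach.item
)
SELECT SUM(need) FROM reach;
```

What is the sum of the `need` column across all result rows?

222

Base: (Spring, need=1).
Iteration 1: components of {Spring} -> Rod = 1*1 = 1, Washer = 1*5 = 5.
Iteration 2: components of {Rod,Washer} -> Clip = 5*1 = 5, Cover = 5*3 = 15, Gizmo = 5*3 = 15.
Iteration 3: components of {Clip,Cover,Gizmo} -> Bracket = 15*2 = 30, Cap = 15*4 = 60, Shaft = 15*2 = 30.
Iteration 4: components of {Bracket,Cap,Shaft} -> Housing = 30*2 = 60.
Iteration 5: no further components; recursion stops.
SUM(need) = 1 + 1 + 5 + 5 + 15 + 15 + 30 + 60 + 30 + 60 = 222.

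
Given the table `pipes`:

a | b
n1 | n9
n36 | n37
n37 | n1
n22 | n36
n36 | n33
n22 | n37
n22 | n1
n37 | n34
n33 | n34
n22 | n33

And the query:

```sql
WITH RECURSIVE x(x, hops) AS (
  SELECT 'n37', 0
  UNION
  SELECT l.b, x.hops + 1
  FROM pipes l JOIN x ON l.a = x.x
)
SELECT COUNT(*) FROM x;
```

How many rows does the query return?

Base: (n37, hops=0).
Iteration 1: edges from {n37} -> (n1, hops=1), (n34, hops=1).
Iteration 2: edges from {n1,n34} -> (n9, hops=2).
Iteration 3: no outgoing edges from {n9}; recursion stops.
Total rows emitted: 4.

4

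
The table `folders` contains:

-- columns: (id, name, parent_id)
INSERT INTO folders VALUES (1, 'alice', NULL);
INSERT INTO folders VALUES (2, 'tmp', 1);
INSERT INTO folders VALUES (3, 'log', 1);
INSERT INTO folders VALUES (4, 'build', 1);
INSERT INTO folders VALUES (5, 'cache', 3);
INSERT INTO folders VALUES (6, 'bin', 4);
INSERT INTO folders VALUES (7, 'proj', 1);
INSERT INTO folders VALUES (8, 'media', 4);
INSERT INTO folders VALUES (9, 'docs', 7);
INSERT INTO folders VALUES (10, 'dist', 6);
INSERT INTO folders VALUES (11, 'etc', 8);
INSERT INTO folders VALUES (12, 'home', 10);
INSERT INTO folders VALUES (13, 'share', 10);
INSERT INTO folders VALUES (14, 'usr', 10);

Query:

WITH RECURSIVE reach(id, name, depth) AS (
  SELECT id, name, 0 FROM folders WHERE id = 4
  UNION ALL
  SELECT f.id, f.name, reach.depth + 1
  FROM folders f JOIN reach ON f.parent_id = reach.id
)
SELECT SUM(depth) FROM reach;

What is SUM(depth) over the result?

15

Base: id=4 (build) at depth 0.
Iteration 1: rows with parent_id in {4} -> bin (id 6, depth 1), media (id 8, depth 1).
Iteration 2: rows with parent_id in {6,8} -> dist (id 10, depth 2), etc (id 11, depth 2).
Iteration 3: rows with parent_id in {10,11} -> home (id 12, depth 3), share (id 13, depth 3), usr (id 14, depth 3).
Iteration 4: no rows with parent_id in {12,13,14}; recursion stops.
SUM(depth) = 0 + 1 + 1 + 2 + 2 + 3 + 3 + 3 = 15.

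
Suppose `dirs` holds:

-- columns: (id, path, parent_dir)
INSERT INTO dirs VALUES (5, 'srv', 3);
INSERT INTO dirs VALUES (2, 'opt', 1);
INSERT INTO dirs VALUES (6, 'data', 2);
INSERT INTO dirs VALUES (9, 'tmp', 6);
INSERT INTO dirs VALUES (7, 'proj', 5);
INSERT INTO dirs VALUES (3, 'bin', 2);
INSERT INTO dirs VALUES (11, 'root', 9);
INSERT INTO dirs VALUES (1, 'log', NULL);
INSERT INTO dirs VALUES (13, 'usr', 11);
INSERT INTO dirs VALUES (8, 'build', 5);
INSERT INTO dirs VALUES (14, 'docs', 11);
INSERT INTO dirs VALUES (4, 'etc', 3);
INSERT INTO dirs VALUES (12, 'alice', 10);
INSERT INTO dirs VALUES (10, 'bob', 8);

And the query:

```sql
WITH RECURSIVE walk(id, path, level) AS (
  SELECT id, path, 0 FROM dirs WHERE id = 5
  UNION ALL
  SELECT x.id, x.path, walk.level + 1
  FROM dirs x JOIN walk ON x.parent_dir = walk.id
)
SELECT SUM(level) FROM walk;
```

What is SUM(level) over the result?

7

Base: id=5 (srv) at level 0.
Iteration 1: rows with parent_dir in {5} -> proj (id 7, level 1), build (id 8, level 1).
Iteration 2: rows with parent_dir in {7,8} -> bob (id 10, level 2).
Iteration 3: rows with parent_dir in {10} -> alice (id 12, level 3).
Iteration 4: no rows with parent_dir in {12}; recursion stops.
SUM(level) = 0 + 1 + 1 + 2 + 3 = 7.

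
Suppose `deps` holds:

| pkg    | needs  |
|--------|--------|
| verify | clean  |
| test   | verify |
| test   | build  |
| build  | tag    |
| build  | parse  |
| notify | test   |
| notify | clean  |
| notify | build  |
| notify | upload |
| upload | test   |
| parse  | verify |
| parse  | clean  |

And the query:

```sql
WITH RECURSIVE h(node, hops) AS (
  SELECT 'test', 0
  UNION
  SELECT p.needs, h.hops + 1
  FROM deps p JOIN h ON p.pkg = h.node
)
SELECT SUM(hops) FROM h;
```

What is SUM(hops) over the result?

18

Base: (test, hops=0).
Iteration 1: edges from {test} -> (build, hops=1), (verify, hops=1).
Iteration 2: edges from {build,verify} -> (clean, hops=2), (parse, hops=2), (tag, hops=2).
Iteration 3: edges from {clean,parse,tag} -> (clean, hops=3), (verify, hops=3).
Iteration 4: edges from {clean,verify} -> (clean, hops=4).
Iteration 5: no outgoing edges from {clean}; recursion stops.
SUM(hops) = 0 + 1 + 1 + 2 + 2 + 2 + 3 + 3 + 4 = 18.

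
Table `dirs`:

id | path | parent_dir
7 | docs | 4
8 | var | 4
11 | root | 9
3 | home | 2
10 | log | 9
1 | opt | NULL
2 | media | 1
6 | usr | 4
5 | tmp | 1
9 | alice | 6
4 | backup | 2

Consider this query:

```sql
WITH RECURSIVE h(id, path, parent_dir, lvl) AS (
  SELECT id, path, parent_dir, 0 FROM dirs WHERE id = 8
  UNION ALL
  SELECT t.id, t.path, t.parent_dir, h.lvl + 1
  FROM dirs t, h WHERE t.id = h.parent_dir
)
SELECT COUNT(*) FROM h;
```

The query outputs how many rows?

4

Base: id=8 (var), parent_dir=4, lvl 0.
Iteration 1: join on id=4 -> backup (id 4, parent_dir=2, lvl 1).
Iteration 2: join on id=2 -> media (id 2, parent_dir=1, lvl 2).
Iteration 3: join on id=1 -> opt (id 1, parent_dir=NULL, lvl 3).
Iteration 4: parent_dir is NULL; no match; recursion stops.
Total rows emitted: 4.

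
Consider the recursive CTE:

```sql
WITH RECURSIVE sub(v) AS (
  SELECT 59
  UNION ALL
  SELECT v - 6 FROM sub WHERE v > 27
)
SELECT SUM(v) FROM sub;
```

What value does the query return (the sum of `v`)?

Base: v=59.
Iteration 1: 59 > 27 holds -> v = 59 - 6 = 53.
Iteration 2: 53 > 27 holds -> v = 53 - 6 = 47.
Iteration 3: 47 > 27 holds -> v = 47 - 6 = 41.
Iteration 4: 41 > 27 holds -> v = 41 - 6 = 35.
Iteration 5: 35 > 27 holds -> v = 35 - 6 = 29.
Iteration 6: 29 > 27 holds -> v = 29 - 6 = 23.
Iteration 7: 23 > 27 fails; recursion stops.
SUM(v) = 59 + 53 + 47 + 41 + 35 + 29 + 23 = 287.

287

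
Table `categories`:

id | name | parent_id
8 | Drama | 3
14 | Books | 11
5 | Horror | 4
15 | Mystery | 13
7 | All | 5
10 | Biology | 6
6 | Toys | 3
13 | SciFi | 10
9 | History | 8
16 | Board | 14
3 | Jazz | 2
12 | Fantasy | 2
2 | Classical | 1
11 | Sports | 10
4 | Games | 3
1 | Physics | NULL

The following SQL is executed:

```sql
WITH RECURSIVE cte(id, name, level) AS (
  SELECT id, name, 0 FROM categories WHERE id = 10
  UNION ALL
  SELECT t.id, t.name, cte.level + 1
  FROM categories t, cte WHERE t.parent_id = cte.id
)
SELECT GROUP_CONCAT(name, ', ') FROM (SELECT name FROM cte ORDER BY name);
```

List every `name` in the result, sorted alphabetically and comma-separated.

Base: id=10 (Biology) at level 0.
Iteration 1: rows with parent_id in {10} -> Sports (id 11, level 1), SciFi (id 13, level 1).
Iteration 2: rows with parent_id in {11,13} -> Books (id 14, level 2), Mystery (id 15, level 2).
Iteration 3: rows with parent_id in {14,15} -> Board (id 16, level 3).
Iteration 4: no rows with parent_id in {16}; recursion stops.

Biology, Board, Books, Mystery, SciFi, Sports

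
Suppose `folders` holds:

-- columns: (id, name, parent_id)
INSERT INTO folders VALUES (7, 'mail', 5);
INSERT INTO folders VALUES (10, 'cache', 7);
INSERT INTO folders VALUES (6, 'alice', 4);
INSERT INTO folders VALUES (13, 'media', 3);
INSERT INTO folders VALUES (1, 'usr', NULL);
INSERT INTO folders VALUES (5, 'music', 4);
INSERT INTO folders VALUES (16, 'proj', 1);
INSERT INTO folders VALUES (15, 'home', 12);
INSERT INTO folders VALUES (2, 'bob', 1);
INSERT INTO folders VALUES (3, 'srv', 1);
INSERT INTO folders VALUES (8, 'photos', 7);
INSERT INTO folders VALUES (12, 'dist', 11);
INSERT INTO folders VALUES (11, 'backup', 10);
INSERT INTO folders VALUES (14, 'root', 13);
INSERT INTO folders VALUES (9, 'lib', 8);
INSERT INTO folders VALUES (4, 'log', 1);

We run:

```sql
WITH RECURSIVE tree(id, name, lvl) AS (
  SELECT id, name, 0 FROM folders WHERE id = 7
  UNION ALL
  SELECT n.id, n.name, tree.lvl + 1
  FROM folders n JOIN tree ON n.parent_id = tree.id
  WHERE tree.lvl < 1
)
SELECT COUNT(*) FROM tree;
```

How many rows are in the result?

Base: id=7 (mail) at lvl 0.
Iteration 1: rows with parent_id in {7} -> photos (id 8, lvl 1), cache (id 10, lvl 1).
Iteration 2: lvl < 1 fails for all current rows; recursion stops.
Total rows emitted: 3.

3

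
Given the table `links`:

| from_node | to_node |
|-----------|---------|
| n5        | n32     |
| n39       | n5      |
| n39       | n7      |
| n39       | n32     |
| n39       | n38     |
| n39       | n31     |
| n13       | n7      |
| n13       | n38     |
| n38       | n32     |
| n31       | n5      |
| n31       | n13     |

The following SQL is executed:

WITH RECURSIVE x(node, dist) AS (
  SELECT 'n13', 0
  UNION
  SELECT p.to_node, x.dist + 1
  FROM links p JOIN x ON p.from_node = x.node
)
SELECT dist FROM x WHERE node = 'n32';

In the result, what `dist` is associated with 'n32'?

2

Base: (n13, dist=0).
Iteration 1: edges from {n13} -> (n38, dist=1), (n7, dist=1).
Iteration 2: edges from {n38,n7} -> (n32, dist=2).
Iteration 3: no outgoing edges from {n32}; recursion stops.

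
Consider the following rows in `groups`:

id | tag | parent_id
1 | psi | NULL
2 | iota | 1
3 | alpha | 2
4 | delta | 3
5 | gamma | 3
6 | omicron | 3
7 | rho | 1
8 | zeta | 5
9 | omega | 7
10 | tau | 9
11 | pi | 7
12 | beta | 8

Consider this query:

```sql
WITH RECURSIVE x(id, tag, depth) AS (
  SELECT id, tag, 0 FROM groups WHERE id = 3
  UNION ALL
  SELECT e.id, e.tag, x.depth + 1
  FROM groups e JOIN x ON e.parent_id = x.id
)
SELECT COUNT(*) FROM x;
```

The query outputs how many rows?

6

Base: id=3 (alpha) at depth 0.
Iteration 1: rows with parent_id in {3} -> delta (id 4, depth 1), gamma (id 5, depth 1), omicron (id 6, depth 1).
Iteration 2: rows with parent_id in {4,5,6} -> zeta (id 8, depth 2).
Iteration 3: rows with parent_id in {8} -> beta (id 12, depth 3).
Iteration 4: no rows with parent_id in {12}; recursion stops.
Total rows emitted: 6.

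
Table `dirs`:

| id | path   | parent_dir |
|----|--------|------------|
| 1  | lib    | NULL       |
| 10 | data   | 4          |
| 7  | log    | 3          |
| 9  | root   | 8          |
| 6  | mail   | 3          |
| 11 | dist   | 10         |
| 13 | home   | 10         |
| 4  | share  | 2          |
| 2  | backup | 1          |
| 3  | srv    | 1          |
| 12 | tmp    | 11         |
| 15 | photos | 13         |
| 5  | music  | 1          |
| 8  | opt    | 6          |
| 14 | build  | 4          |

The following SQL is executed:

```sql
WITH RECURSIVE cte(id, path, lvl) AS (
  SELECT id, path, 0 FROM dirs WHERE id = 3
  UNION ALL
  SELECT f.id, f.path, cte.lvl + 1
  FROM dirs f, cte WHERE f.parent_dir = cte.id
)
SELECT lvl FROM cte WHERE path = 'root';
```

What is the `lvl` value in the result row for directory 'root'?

3

Base: id=3 (srv) at lvl 0.
Iteration 1: rows with parent_dir in {3} -> mail (id 6, lvl 1), log (id 7, lvl 1).
Iteration 2: rows with parent_dir in {6,7} -> opt (id 8, lvl 2).
Iteration 3: rows with parent_dir in {8} -> root (id 9, lvl 3).
Iteration 4: no rows with parent_dir in {9}; recursion stops.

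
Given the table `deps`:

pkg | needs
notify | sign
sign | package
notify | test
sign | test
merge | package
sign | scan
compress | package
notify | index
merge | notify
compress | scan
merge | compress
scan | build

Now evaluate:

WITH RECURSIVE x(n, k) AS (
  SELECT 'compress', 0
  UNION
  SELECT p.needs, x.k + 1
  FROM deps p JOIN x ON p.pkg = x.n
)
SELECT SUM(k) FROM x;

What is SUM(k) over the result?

Base: (compress, k=0).
Iteration 1: edges from {compress} -> (package, k=1), (scan, k=1).
Iteration 2: edges from {package,scan} -> (build, k=2).
Iteration 3: no outgoing edges from {build}; recursion stops.
SUM(k) = 0 + 1 + 1 + 2 = 4.

4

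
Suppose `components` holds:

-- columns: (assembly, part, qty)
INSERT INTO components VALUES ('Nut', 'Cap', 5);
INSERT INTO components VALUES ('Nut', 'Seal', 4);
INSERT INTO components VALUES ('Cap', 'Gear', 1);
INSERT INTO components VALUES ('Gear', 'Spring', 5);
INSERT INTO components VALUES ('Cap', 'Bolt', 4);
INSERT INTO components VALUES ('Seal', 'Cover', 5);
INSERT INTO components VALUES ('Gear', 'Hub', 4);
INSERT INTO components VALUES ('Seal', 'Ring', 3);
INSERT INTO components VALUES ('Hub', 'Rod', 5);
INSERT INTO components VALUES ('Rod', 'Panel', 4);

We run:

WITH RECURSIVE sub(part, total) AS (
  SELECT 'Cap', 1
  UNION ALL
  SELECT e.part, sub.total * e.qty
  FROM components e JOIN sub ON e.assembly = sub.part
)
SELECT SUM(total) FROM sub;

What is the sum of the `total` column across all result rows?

Base: (Cap, total=1).
Iteration 1: components of {Cap} -> Bolt = 1*4 = 4, Gear = 1*1 = 1.
Iteration 2: components of {Bolt,Gear} -> Hub = 1*4 = 4, Spring = 1*5 = 5.
Iteration 3: components of {Hub,Spring} -> Rod = 4*5 = 20.
Iteration 4: components of {Rod} -> Panel = 20*4 = 80.
Iteration 5: no further components; recursion stops.
SUM(total) = 1 + 1 + 4 + 5 + 4 + 20 + 80 = 115.

115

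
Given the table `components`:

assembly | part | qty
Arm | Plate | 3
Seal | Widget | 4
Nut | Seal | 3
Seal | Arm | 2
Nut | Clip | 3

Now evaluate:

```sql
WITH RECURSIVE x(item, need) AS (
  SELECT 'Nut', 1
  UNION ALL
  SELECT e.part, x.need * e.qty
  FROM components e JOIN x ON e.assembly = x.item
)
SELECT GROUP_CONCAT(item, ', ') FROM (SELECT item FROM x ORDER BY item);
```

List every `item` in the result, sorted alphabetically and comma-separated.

Arm, Clip, Nut, Plate, Seal, Widget

Base: (Nut, need=1).
Iteration 1: components of {Nut} -> Clip = 1*3 = 3, Seal = 1*3 = 3.
Iteration 2: components of {Clip,Seal} -> Arm = 3*2 = 6, Widget = 3*4 = 12.
Iteration 3: components of {Arm,Widget} -> Plate = 6*3 = 18.
Iteration 4: no further components; recursion stops.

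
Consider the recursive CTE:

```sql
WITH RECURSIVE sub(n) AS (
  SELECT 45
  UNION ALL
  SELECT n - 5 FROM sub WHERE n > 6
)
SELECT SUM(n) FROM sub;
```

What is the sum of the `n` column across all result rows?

225

Base: n=45.
Iteration 1: 45 > 6 holds -> n = 45 - 5 = 40.
Iteration 2: 40 > 6 holds -> n = 40 - 5 = 35.
Iteration 3: 35 > 6 holds -> n = 35 - 5 = 30.
Iteration 4: 30 > 6 holds -> n = 30 - 5 = 25.
Iteration 5: 25 > 6 holds -> n = 25 - 5 = 20.
Iteration 6: 20 > 6 holds -> n = 20 - 5 = 15.
Iteration 7: 15 > 6 holds -> n = 15 - 5 = 10.
Iteration 8: 10 > 6 holds -> n = 10 - 5 = 5.
Iteration 9: 5 > 6 fails; recursion stops.
SUM(n) = 45 + 40 + 35 + 30 + 25 + 20 + 15 + 10 + 5 = 225.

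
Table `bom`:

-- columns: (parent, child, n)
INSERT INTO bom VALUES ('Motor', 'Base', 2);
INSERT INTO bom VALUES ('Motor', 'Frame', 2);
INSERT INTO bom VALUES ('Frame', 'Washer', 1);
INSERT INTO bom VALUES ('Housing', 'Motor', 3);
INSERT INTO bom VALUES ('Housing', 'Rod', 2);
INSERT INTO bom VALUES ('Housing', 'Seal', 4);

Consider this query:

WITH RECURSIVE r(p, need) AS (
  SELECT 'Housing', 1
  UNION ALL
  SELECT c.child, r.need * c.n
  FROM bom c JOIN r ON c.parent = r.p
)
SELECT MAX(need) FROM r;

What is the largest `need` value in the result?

6

Base: (Housing, need=1).
Iteration 1: components of {Housing} -> Motor = 1*3 = 3, Rod = 1*2 = 2, Seal = 1*4 = 4.
Iteration 2: components of {Motor,Rod,Seal} -> Base = 3*2 = 6, Frame = 3*2 = 6.
Iteration 3: components of {Base,Frame} -> Washer = 6*1 = 6.
Iteration 4: no further components; recursion stops.
need values: 1, 3, 4, 2, 6, 6, 6; the maximum is 6.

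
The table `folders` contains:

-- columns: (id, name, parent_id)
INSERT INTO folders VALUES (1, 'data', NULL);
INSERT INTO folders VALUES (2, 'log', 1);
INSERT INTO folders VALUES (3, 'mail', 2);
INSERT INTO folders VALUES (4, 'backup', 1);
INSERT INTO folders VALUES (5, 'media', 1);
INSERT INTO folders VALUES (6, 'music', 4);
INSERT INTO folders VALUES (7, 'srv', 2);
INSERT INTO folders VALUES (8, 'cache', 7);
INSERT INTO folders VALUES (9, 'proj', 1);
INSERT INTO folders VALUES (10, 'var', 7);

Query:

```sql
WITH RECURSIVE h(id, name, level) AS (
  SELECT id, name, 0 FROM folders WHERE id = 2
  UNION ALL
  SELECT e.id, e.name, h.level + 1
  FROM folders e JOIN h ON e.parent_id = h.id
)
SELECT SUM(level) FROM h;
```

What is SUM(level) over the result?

6

Base: id=2 (log) at level 0.
Iteration 1: rows with parent_id in {2} -> mail (id 3, level 1), srv (id 7, level 1).
Iteration 2: rows with parent_id in {3,7} -> cache (id 8, level 2), var (id 10, level 2).
Iteration 3: no rows with parent_id in {8,10}; recursion stops.
SUM(level) = 0 + 1 + 1 + 2 + 2 = 6.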